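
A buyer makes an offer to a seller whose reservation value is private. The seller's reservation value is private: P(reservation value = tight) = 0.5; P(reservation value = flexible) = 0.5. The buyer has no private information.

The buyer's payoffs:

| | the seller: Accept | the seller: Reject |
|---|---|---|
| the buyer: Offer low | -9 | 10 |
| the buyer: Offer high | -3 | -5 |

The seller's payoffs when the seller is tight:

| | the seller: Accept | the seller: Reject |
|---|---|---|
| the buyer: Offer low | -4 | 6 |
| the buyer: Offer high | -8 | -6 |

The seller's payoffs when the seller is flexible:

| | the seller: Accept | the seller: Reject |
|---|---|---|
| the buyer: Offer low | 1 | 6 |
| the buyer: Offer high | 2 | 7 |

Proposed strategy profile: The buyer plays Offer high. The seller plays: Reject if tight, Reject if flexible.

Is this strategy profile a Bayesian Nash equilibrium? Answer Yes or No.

The buyer plays Offer high: E[Offer high] = 0.5·(-5) + 0.5·(-5) = -5; E[Offer low] = 10. Not best-responding. ✗
The seller (reservation value tight), facing Offer high: Accept gives -8, Reject gives -6. Proposed Reject is best. ✓
The seller (reservation value flexible), facing Offer high: Accept gives 2, Reject gives 7. Proposed Reject is best. ✓

No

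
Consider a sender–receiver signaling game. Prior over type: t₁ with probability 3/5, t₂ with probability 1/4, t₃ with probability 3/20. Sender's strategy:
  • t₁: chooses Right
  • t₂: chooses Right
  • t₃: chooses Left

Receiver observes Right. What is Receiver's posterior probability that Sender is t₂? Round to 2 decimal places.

Apply Bayes' rule using the sender's strategy as the likelihood.
P(Right) = (3/5)·1 + (1/4)·1 + (3/20)·0 = 17/20
P(t₂ | Right) = ((1/4)·1) / (17/20) = (1/4) / (17/20) = 5/17

0.29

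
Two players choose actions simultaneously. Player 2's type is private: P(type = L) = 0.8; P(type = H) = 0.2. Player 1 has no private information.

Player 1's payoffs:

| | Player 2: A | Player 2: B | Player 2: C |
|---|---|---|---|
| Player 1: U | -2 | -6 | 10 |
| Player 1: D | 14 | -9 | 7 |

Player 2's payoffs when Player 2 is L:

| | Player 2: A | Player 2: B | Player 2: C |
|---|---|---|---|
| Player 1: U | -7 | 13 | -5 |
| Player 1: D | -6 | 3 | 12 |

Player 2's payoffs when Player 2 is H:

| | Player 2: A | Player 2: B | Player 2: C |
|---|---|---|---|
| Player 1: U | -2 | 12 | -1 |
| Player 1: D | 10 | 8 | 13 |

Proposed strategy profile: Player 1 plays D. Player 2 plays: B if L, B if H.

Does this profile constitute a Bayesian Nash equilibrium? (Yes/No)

A profile is a BNE iff every type of every player is best-responding given beliefs about the other side.
Player 1 plays D: E[D] = 0.8·(-9) + 0.2·(-9) = -9; E[U] = -6. Not best-responding. ✗
Player 2 (type L), facing D: A gives -6, B gives 3, C gives 12. Proposed B is not best — profitable deviation exists. ✗
Player 2 (type H), facing D: A gives 10, B gives 8, C gives 13. Proposed B is not best — profitable deviation exists. ✗

No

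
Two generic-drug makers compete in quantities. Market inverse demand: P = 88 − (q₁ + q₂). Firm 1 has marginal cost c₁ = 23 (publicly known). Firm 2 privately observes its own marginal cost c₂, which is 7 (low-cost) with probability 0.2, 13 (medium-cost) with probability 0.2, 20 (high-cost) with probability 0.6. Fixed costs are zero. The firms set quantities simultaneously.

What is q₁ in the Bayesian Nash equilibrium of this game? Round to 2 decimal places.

Firm 2 with cost c maximizes (88 − (q₁+q₂) − c)·q₂, giving q₂(c) = (88 − c − q₁)/2.
E[c₂] = 0.2·7 + 0.2·13 + 0.6·20 = 16
Firm 1's FOC against E[q₂] yields q₁ = (88 − 2·23 + E[c₂])/3 = (88 − 46 + 16)/3 = 19.3333.

19.33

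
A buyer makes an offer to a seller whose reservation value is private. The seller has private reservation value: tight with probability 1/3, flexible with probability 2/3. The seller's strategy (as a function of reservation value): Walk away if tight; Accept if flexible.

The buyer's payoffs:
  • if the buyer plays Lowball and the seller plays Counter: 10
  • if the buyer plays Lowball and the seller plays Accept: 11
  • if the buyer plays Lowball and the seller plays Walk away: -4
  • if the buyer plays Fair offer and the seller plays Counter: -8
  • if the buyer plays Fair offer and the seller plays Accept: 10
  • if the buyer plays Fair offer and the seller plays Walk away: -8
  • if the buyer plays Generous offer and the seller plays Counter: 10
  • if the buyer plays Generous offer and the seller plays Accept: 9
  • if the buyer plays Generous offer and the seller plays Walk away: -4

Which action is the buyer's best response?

Lowball

Compute the buyer's expected payoff for each action, taking the expectation over the seller's type.
E[Lowball] = 1/3·(-4) + 2/3·(11) = 6
E[Fair offer] = 1/3·(-8) + 2/3·(10) = 4
E[Generous offer] = 1/3·(-4) + 2/3·(9) = 14/3
Best response: Lowball (6 is the largest).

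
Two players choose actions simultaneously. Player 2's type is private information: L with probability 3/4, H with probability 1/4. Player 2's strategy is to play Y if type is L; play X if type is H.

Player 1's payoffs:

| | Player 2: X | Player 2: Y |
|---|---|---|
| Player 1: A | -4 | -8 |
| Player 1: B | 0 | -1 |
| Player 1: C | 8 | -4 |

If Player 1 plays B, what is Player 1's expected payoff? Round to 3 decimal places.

Take the expectation over Player 2's type, weighting each type's action by its prior probability.
E[B] = 3/4·(-1) + 1/4·0 = (-3/4) + 0 = -3/4

-0.750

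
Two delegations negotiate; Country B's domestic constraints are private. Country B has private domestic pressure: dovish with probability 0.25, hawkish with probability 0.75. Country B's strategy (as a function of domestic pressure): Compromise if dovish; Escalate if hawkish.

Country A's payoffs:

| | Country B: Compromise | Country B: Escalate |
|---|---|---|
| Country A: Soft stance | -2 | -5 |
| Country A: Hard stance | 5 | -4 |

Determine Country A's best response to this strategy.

E[Soft stance] = 0.25·(-2) + 0.75·(-5) = -4.25
E[Hard stance] = 0.25·(5) + 0.75·(-4) = -1.75
Best response: Hard stance (-1.75 is the largest).

Hard stance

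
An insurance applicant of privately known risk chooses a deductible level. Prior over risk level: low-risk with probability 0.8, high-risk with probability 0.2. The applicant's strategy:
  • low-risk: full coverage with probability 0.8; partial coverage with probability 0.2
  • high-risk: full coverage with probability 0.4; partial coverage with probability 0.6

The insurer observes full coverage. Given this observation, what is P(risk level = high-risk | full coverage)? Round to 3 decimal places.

P(full coverage) = 0.8·0.8 + 0.2·0.4 = 0.72
P(high-risk | full coverage) = (0.2·0.4) / 0.72 = 0.08 / 0.72 = 0.111111

0.111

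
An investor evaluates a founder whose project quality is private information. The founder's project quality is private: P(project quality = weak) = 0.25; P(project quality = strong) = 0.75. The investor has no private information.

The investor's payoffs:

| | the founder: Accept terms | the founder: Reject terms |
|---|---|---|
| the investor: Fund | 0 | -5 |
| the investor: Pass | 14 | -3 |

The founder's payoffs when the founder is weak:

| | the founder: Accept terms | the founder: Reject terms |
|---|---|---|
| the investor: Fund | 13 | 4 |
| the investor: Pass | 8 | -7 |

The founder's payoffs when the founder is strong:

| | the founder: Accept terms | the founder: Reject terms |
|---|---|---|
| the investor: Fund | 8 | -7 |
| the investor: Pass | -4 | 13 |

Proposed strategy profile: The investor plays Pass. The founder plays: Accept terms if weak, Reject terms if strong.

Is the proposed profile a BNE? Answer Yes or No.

Yes

The investor plays Pass: E[Pass] = 0.25·(14) + 0.75·(-3) = 1.25; E[Fund] = -3.75. Best-responding. ✓
The founder (project quality weak), facing Pass: Accept terms gives 8, Reject terms gives -7. Proposed Accept terms is best. ✓
The founder (project quality strong), facing Pass: Accept terms gives -4, Reject terms gives 13. Proposed Reject terms is best. ✓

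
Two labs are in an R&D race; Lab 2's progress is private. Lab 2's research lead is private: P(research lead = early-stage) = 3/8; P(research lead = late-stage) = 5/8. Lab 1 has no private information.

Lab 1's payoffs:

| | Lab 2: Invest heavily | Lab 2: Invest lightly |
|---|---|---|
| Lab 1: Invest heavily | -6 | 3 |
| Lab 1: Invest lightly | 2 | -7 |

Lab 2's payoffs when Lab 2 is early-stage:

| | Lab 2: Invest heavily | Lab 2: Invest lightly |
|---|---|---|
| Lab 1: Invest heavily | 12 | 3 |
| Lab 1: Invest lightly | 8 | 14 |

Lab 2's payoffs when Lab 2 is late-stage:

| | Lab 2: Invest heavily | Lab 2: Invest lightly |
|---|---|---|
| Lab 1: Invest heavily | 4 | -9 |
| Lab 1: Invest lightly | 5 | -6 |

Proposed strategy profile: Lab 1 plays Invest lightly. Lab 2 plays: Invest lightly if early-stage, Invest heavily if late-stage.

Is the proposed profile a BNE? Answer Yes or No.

Lab 1 plays Invest lightly: E[Invest lightly] = 3/8·(-7) + 5/8·(2) = -11/8; E[Invest heavily] = -21/8. Best-responding. ✓
Lab 2 (research lead early-stage), facing Invest lightly: Invest heavily gives 8, Invest lightly gives 14. Proposed Invest lightly is best. ✓
Lab 2 (research lead late-stage), facing Invest lightly: Invest heavily gives 5, Invest lightly gives -6. Proposed Invest heavily is best. ✓

Yes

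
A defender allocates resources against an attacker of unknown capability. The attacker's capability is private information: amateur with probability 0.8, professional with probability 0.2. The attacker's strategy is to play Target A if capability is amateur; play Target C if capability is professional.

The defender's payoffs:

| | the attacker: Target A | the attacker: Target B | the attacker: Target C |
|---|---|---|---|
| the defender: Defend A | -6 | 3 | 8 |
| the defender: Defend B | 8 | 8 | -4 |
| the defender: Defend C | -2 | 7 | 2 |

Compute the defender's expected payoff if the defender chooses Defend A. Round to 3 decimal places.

-3.200

Take the expectation over the attacker's capability, weighting each type's action by its prior probability.
E[Defend A] = 0.8·(-6) + 0.2·8 = (-4.8) + 1.6 = -3.2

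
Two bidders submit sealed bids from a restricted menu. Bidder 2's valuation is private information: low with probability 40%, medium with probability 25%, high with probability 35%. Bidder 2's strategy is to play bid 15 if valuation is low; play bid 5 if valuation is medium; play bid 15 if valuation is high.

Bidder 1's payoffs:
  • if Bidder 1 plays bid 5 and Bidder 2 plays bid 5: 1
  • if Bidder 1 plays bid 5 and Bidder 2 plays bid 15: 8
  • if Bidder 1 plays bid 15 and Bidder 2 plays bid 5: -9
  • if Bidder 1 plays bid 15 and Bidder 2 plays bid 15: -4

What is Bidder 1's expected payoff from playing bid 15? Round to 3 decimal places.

-5.250

E[bid 15] = 0.4·(-4) + 0.25·(-9) + 0.35·(-4) = (-1.6) + (-2.25) + (-1.4) = -5.25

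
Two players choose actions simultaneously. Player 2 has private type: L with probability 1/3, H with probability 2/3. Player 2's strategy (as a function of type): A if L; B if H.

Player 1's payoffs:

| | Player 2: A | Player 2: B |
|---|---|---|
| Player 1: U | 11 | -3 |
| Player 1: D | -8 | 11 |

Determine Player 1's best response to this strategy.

Compute Player 1's expected payoff for each action, taking the expectation over Player 2's type.
E[U] = 1/3·(11) + 2/3·(-3) = 5/3
E[D] = 1/3·(-8) + 2/3·(11) = 14/3
Best response: D (14/3 is the largest).

D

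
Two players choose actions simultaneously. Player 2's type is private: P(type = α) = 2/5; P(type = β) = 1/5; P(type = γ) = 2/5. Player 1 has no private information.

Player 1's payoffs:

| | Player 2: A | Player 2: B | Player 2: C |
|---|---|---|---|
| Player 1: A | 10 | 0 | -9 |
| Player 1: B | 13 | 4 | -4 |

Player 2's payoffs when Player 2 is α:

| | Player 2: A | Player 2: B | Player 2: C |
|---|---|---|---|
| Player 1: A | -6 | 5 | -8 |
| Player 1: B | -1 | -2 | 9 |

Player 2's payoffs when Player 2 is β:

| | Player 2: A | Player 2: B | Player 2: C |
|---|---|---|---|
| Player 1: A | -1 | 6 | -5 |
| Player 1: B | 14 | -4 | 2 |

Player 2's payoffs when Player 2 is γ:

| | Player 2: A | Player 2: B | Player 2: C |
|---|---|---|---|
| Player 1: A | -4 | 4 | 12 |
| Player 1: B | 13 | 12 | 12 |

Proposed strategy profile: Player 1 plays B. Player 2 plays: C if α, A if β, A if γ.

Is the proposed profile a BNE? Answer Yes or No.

Yes

A profile is a BNE iff every type of every player is best-responding given beliefs about the other side.
Player 1 plays B: E[B] = 2/5·(-4) + 1/5·(13) + 2/5·(13) = 31/5; E[A] = 12/5. Best-responding. ✓
Player 2 (type α), facing B: A gives -1, B gives -2, C gives 9. Proposed C is best. ✓
Player 2 (type β), facing B: A gives 14, B gives -4, C gives 2. Proposed A is best. ✓
Player 2 (type γ), facing B: A gives 13, B gives 12, C gives 12. Proposed A is best. ✓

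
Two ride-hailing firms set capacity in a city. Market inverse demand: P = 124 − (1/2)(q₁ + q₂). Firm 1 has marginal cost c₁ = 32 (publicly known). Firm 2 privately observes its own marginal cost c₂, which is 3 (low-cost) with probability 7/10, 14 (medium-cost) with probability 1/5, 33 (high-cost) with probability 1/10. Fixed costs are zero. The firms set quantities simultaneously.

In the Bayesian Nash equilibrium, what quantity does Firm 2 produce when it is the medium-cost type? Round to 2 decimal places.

87.27

Firm 2 with cost c maximizes (124 − (1/2)(q₁+q₂) − c)·q₂, giving q₂(c) = (124 − c − (1/2)q₁).
E[c₂] = 7/10·3 + 1/5·14 + 1/10·33 = 8.2
Firm 1's FOC against E[q₂] yields q₁ = (124 − 2·32 + E[c₂])/(3/2) = (124 − 64 + 8.2)/(3/2) = 45.4667.
q₂(medium-cost) = (124 − 14 − (1/2)·45.4667) = 87.2667.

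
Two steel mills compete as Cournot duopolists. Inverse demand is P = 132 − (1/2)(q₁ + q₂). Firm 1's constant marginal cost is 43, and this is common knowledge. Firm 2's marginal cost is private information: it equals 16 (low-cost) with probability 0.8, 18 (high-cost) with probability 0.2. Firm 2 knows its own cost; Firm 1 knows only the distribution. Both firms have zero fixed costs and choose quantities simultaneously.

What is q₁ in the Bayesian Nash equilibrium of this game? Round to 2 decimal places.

Type-c best response for Firm 2: q₂(c) = (132 − c) − q₁/2.
Firm 1 maximizes expected profit; its first-order condition is 132 − q₁ − (1/2)E[q₂] − 43 = 0.
Substituting E[q₂] and solving: E[c₂] = 16.4, so q₁ = (132 − 2·43 + 16.4)/(3/2) = 41.6.

41.60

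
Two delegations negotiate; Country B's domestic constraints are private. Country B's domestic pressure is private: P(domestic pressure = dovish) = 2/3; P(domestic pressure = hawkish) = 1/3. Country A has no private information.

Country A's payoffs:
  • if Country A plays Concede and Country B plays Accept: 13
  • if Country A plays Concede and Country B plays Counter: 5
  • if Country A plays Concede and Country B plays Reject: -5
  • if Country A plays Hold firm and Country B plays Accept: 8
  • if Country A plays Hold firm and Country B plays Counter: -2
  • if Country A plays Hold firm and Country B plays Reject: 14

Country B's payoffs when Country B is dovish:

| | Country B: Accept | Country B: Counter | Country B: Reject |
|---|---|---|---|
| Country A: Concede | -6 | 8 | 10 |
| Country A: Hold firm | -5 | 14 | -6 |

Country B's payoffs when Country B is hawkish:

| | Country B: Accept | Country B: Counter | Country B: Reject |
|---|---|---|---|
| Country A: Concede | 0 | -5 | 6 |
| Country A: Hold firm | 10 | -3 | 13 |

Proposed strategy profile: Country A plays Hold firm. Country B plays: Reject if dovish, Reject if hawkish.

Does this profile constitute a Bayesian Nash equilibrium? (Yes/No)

Country A plays Hold firm: E[Hold firm] = 2/3·(14) + 1/3·(14) = 14; E[Concede] = -5. Best-responding. ✓
Country B (domestic pressure dovish), facing Hold firm: Accept gives -5, Counter gives 14, Reject gives -6. Proposed Reject is not best — profitable deviation exists. ✗
Country B (domestic pressure hawkish), facing Hold firm: Accept gives 10, Counter gives -3, Reject gives 13. Proposed Reject is best. ✓

No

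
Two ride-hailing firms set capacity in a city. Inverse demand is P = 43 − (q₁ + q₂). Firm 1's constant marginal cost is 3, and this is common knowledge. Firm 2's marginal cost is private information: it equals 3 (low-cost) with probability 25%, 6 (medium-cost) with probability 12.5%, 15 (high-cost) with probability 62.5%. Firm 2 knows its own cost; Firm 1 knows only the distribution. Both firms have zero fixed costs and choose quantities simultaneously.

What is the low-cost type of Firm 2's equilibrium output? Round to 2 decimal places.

Type-c best response for Firm 2: q₂(c) = (43 − c)/2 − q₁/2.
Firm 1 maximizes expected profit; its first-order condition is 43 − 2q₁ − E[q₂] − 3 = 0.
Substituting E[q₂] and solving: E[c₂] = 10.875, so q₁ = (43 − 2·3 + 10.875)/3 = 15.9583.
q₂(low-cost) = (43 − 3 − 15.9583)/2 = 12.0208.

12.02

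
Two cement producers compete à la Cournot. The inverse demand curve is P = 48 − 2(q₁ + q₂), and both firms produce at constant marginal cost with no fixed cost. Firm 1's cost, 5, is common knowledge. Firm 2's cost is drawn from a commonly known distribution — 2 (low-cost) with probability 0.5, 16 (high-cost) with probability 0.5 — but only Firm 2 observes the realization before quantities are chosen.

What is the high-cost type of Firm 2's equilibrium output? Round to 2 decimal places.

4.08

Type-c best response for Firm 2: q₂(c) = (48 − c)/4 − q₁/2.
Firm 1 maximizes expected profit; its first-order condition is 48 − 4q₁ − 2E[q₂] − 5 = 0.
Substituting E[q₂] and solving: E[c₂] = 9, so q₁ = (48 − 2·5 + 9)/6 = 7.83333.
q₂(high-cost) = (48 − 16 − 2·7.83333)/4 = 4.08333.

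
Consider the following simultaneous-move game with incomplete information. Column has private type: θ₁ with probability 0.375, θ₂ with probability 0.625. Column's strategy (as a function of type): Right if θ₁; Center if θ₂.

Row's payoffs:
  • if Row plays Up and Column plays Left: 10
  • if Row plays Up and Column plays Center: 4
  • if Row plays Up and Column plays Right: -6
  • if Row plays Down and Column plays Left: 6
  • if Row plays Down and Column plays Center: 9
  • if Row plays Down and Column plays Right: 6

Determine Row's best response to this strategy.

E[Up] = 0.375·(-6) + 0.625·(4) = 0.25
E[Down] = 0.375·(6) + 0.625·(9) = 7.875
Best response: Down (7.875 is the largest).

Down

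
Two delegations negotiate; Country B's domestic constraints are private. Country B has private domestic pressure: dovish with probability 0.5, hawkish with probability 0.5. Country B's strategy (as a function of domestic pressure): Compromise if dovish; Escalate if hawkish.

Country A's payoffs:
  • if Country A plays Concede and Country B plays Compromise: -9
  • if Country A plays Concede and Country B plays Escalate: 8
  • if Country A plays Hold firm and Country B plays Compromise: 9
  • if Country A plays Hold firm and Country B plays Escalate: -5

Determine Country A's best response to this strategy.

E[Concede] = 0.5·(-9) + 0.5·(8) = -0.5
E[Hold firm] = 0.5·(9) + 0.5·(-5) = 2
Best response: Hold firm (2 is the largest).

Hold firm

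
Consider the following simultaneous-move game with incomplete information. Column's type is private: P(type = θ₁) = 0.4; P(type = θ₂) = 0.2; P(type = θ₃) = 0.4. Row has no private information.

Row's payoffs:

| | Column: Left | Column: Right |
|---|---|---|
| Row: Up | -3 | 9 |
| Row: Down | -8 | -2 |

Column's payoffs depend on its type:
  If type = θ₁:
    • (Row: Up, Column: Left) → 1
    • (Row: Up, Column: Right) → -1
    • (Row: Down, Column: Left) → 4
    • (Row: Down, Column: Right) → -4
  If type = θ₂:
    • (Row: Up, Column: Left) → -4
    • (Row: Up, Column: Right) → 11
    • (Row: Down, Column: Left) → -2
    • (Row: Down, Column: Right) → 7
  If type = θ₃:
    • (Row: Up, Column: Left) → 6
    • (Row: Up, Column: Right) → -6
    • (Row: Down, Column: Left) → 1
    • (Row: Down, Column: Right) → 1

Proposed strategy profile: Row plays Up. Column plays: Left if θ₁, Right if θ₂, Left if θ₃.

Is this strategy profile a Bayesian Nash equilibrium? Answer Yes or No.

Row plays Up: E[Up] = 0.4·(-3) + 0.2·(9) + 0.4·(-3) = -0.6; E[Down] = -6.8. Best-responding. ✓
Column (type θ₁), facing Up: Left gives 1, Right gives -1. Proposed Left is best. ✓
Column (type θ₂), facing Up: Left gives -4, Right gives 11. Proposed Right is best. ✓
Column (type θ₃), facing Up: Left gives 6, Right gives -6. Proposed Left is best. ✓

Yes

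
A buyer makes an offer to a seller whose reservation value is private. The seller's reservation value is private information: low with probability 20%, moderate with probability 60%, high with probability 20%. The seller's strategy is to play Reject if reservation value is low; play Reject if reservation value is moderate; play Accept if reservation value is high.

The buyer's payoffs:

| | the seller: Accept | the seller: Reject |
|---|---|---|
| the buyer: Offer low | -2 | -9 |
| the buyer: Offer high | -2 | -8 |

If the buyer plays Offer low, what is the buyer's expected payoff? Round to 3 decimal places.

-7.600

Take the expectation over the seller's reservation value, weighting each type's action by its prior probability.
E[Offer low] = 0.2·(-9) + 0.6·(-9) + 0.2·(-2) = (-1.8) + (-5.4) + (-0.4) = -7.6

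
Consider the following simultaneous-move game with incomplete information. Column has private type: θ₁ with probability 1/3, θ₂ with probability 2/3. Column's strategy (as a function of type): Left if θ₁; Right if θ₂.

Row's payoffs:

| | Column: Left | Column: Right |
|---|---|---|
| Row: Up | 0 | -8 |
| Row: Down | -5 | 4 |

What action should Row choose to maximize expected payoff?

E[Up] = 1/3·(0) + 2/3·(-8) = -16/3
E[Down] = 1/3·(-5) + 2/3·(4) = 1
Best response: Down (1 is the largest).

Down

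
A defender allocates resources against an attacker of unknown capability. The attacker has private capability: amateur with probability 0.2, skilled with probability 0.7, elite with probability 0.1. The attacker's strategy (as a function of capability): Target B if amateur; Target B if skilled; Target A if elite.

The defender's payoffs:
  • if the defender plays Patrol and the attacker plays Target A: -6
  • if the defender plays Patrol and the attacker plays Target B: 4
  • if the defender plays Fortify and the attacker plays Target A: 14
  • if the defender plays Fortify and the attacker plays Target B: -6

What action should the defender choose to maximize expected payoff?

Patrol

E[Patrol] = 0.2·(4) + 0.7·(4) + 0.1·(-6) = 3
E[Fortify] = 0.2·(-6) + 0.7·(-6) + 0.1·(14) = -4
Best response: Patrol (3 is the largest).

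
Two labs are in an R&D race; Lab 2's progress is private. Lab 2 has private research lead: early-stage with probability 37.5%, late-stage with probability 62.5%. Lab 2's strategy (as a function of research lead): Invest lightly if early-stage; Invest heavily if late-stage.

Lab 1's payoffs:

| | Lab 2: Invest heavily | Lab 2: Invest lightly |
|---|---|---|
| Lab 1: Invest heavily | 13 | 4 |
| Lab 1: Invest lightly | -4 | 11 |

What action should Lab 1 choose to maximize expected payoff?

Invest heavily

E[Invest heavily] = 0.375·(4) + 0.625·(13) = 9.625
E[Invest lightly] = 0.375·(11) + 0.625·(-4) = 1.625
Best response: Invest heavily (9.625 is the largest).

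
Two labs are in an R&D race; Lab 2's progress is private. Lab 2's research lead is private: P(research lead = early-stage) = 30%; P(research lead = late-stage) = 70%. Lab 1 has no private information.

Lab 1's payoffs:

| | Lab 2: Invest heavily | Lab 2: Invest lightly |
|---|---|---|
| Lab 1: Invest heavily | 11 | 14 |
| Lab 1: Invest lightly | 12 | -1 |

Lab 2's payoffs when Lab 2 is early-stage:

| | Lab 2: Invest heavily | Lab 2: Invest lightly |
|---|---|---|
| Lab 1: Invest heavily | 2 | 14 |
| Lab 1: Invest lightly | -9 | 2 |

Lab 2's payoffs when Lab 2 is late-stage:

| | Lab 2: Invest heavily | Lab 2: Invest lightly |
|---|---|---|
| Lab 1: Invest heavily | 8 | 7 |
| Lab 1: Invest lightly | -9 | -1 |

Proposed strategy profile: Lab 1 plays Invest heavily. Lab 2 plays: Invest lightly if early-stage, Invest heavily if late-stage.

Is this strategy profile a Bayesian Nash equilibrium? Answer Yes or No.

A profile is a BNE iff every type of every player is best-responding given beliefs about the other side.
Lab 1 plays Invest heavily: E[Invest heavily] = 0.3·(14) + 0.7·(11) = 11.9; E[Invest lightly] = 8.1. Best-responding. ✓
Lab 2 (research lead early-stage), facing Invest heavily: Invest heavily gives 2, Invest lightly gives 14. Proposed Invest lightly is best. ✓
Lab 2 (research lead late-stage), facing Invest heavily: Invest heavily gives 8, Invest lightly gives 7. Proposed Invest heavily is best. ✓

Yes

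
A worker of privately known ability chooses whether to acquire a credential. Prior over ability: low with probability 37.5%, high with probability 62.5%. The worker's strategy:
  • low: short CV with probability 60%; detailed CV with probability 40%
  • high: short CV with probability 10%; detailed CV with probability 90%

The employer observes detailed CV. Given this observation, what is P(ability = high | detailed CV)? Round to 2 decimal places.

0.79

Apply Bayes' rule using the sender's strategy as the likelihood.
P(detailed CV) = 0.375·0.4 + 0.625·0.9 = 0.7125
P(high | detailed CV) = (0.625·0.9) / 0.7125 = 0.5625 / 0.7125 = 0.789474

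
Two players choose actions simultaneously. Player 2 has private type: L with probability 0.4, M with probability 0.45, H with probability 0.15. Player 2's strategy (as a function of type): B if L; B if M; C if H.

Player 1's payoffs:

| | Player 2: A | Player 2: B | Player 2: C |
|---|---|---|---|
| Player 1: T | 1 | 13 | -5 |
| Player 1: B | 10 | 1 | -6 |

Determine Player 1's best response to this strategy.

T

E[T] = 0.4·(13) + 0.45·(13) + 0.15·(-5) = 10.3
E[B] = 0.4·(1) + 0.45·(1) + 0.15·(-6) = -0.05
Best response: T (10.3 is the largest).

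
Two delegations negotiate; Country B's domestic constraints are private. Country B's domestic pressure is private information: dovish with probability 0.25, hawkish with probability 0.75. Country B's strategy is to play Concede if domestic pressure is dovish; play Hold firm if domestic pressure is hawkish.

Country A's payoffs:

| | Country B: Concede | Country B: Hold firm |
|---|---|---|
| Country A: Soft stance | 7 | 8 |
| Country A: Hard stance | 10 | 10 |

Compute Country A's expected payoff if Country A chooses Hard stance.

10

E[Hard stance] = 0.25·10 + 0.75·10 = 2.5 + 7.5 = 10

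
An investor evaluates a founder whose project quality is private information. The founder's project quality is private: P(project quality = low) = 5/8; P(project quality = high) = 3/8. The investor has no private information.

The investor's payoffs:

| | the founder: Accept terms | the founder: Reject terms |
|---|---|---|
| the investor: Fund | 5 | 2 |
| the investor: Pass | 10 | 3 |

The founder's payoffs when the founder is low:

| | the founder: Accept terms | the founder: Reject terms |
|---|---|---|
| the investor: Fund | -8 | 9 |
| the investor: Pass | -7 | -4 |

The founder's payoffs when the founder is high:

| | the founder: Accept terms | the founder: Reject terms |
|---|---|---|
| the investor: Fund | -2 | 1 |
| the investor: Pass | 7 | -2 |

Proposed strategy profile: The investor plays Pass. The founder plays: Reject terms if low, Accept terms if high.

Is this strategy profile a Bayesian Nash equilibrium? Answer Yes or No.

Yes

The investor plays Pass: E[Pass] = 5/8·(3) + 3/8·(10) = 45/8; E[Fund] = 25/8. Best-responding. ✓
The founder (project quality low), facing Pass: Accept terms gives -7, Reject terms gives -4. Proposed Reject terms is best. ✓
The founder (project quality high), facing Pass: Accept terms gives 7, Reject terms gives -2. Proposed Accept terms is best. ✓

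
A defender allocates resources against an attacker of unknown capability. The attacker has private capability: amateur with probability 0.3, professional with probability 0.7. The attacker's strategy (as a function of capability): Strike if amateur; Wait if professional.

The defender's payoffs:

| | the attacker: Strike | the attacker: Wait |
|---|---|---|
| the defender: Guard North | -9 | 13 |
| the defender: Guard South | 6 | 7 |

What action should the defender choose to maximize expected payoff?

Compute the defender's expected payoff for each action, taking the expectation over the attacker's type.
E[Guard North] = 0.3·(-9) + 0.7·(13) = 6.4
E[Guard South] = 0.3·(6) + 0.7·(7) = 6.7
Best response: Guard South (6.7 is the largest).

Guard South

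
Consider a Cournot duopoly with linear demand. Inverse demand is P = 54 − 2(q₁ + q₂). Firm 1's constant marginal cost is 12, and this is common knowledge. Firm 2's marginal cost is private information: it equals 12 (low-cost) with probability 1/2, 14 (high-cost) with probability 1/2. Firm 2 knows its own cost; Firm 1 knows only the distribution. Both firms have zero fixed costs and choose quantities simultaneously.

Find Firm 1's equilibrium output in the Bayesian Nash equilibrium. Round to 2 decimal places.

7.17

Firm 2 with cost c maximizes (54 − 2(q₁+q₂) − c)·q₂, giving q₂(c) = (54 − c − 2q₁)/4.
E[c₂] = 1/2·12 + 1/2·14 = 13
Firm 1's FOC against E[q₂] yields q₁ = (54 − 2·12 + E[c₂])/6 = (54 − 24 + 13)/6 = 7.16667.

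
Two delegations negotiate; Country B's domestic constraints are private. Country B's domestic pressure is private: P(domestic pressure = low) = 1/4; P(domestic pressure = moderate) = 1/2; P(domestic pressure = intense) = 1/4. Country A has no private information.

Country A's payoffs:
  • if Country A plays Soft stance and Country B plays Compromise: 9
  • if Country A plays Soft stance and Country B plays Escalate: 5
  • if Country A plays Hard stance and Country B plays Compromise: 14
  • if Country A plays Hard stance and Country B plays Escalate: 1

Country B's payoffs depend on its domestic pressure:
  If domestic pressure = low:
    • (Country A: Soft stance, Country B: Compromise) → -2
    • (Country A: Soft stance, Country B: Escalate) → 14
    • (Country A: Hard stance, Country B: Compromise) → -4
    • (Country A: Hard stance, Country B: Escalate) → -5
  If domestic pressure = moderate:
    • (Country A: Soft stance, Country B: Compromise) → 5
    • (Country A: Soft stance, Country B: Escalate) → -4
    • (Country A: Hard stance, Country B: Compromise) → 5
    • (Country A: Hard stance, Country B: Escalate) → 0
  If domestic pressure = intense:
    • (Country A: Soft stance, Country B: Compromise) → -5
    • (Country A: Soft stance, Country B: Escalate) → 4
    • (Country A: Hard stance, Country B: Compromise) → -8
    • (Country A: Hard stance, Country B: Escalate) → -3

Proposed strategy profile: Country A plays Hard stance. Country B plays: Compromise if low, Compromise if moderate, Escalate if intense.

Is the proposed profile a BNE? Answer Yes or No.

Yes

Country A plays Hard stance: E[Hard stance] = 1/4·(14) + 1/2·(14) + 1/4·(1) = 43/4; E[Soft stance] = 8. Best-responding. ✓
Country B (domestic pressure low), facing Hard stance: Compromise gives -4, Escalate gives -5. Proposed Compromise is best. ✓
Country B (domestic pressure moderate), facing Hard stance: Compromise gives 5, Escalate gives 0. Proposed Compromise is best. ✓
Country B (domestic pressure intense), facing Hard stance: Compromise gives -8, Escalate gives -3. Proposed Escalate is best. ✓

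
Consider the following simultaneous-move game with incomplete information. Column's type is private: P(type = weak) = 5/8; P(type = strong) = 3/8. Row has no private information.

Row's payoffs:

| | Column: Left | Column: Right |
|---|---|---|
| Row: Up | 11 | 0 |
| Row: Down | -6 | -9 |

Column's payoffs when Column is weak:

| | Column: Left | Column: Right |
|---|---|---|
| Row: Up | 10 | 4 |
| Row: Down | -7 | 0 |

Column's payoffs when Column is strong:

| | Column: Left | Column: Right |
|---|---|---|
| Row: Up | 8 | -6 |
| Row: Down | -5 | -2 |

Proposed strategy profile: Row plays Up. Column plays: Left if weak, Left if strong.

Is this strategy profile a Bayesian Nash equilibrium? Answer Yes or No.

Yes

A profile is a BNE iff every type of every player is best-responding given beliefs about the other side.
Row plays Up: E[Up] = 5/8·(11) + 3/8·(11) = 11; E[Down] = -6. Best-responding. ✓
Column (type weak), facing Up: Left gives 10, Right gives 4. Proposed Left is best. ✓
Column (type strong), facing Up: Left gives 8, Right gives -6. Proposed Left is best. ✓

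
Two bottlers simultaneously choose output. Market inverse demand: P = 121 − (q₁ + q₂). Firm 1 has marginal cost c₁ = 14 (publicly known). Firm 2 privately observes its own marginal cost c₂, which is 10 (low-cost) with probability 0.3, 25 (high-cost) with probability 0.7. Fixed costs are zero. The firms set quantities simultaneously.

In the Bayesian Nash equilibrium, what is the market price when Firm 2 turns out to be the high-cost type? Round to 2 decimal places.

54.08

Type-c best response for Firm 2: q₂(c) = (121 − c)/2 − q₁/2.
Firm 1 maximizes expected profit; its first-order condition is 121 − 2q₁ − E[q₂] − 14 = 0.
Substituting E[q₂] and solving: E[c₂] = 20.5, so q₁ = (121 − 2·14 + 20.5)/3 = 37.8333.
q₂(high-cost) = 29.0833, so P = 121 − (37.8333 + 29.0833) = 54.0833.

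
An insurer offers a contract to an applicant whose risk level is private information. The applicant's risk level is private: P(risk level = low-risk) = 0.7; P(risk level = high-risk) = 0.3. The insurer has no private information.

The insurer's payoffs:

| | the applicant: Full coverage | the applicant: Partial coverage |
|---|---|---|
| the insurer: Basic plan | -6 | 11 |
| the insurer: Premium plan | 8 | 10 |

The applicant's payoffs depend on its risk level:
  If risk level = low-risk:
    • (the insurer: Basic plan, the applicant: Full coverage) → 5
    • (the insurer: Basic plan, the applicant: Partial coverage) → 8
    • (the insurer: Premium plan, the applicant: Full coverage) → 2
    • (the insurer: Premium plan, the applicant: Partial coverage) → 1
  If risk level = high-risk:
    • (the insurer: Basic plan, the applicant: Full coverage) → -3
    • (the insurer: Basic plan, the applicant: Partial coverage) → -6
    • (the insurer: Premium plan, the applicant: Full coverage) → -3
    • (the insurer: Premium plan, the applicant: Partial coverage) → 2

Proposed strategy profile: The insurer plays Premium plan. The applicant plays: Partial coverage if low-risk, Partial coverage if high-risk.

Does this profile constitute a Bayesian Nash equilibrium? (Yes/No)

No

The insurer plays Premium plan: E[Premium plan] = 0.7·(10) + 0.3·(10) = 10; E[Basic plan] = 11. Not best-responding. ✗
The applicant (risk level low-risk), facing Premium plan: Full coverage gives 2, Partial coverage gives 1. Proposed Partial coverage is not best — profitable deviation exists. ✗
The applicant (risk level high-risk), facing Premium plan: Full coverage gives -3, Partial coverage gives 2. Proposed Partial coverage is best. ✓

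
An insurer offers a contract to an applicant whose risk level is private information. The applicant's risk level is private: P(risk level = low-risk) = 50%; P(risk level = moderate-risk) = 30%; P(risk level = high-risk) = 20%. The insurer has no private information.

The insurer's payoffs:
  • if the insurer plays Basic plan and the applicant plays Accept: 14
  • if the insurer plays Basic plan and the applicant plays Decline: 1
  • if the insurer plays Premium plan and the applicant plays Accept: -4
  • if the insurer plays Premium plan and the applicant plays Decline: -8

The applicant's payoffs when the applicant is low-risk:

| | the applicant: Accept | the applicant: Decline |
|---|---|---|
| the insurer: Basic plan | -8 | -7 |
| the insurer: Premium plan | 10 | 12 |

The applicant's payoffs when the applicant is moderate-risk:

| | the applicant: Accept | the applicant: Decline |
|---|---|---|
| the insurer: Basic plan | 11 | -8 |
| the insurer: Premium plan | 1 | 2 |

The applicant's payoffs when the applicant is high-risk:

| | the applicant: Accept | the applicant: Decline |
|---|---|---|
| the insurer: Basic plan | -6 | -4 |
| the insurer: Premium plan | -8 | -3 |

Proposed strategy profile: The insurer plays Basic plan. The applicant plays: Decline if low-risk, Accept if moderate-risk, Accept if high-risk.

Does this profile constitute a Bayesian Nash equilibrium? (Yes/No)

The insurer plays Basic plan: E[Basic plan] = 0.5·(1) + 0.3·(14) + 0.2·(14) = 7.5; E[Premium plan] = -6. Best-responding. ✓
The applicant (risk level low-risk), facing Basic plan: Accept gives -8, Decline gives -7. Proposed Decline is best. ✓
The applicant (risk level moderate-risk), facing Basic plan: Accept gives 11, Decline gives -8. Proposed Accept is best. ✓
The applicant (risk level high-risk), facing Basic plan: Accept gives -6, Decline gives -4. Proposed Accept is not best — profitable deviation exists. ✗

No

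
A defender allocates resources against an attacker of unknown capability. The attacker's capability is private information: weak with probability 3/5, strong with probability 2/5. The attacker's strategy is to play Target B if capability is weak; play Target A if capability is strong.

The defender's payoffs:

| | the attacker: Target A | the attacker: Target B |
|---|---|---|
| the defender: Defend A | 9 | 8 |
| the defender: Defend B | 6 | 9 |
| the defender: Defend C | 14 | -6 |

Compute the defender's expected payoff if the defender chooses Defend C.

2

E[Defend C] = 3/5·(-6) + 2/5·14 = (-18/5) + 28/5 = 2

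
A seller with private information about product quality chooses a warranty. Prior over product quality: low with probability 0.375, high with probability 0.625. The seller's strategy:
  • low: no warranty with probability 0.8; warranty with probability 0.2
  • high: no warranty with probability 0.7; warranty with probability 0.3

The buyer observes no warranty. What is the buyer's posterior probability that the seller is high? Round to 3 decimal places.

0.593

P(no warranty) = 0.375·0.8 + 0.625·0.7 = 0.7375
P(high | no warranty) = (0.625·0.7) / 0.7375 = 0.4375 / 0.7375 = 0.59322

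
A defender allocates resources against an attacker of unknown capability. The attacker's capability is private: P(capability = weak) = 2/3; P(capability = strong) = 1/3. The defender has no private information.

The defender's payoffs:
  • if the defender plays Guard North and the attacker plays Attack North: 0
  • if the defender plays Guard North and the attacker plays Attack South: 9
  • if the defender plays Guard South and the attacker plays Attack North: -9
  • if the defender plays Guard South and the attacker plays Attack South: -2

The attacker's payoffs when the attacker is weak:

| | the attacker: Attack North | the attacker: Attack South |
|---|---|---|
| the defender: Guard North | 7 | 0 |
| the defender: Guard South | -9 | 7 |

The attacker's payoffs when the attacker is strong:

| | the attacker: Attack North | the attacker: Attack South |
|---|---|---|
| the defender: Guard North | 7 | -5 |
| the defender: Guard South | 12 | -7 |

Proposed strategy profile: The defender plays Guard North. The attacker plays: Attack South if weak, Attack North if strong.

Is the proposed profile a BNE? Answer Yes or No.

No

The defender plays Guard North: E[Guard North] = 2/3·(9) + 1/3·(0) = 6; E[Guard South] = -13/3. Best-responding. ✓
The attacker (capability weak), facing Guard North: Attack North gives 7, Attack South gives 0. Proposed Attack South is not best — profitable deviation exists. ✗
The attacker (capability strong), facing Guard North: Attack North gives 7, Attack South gives -5. Proposed Attack North is best. ✓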